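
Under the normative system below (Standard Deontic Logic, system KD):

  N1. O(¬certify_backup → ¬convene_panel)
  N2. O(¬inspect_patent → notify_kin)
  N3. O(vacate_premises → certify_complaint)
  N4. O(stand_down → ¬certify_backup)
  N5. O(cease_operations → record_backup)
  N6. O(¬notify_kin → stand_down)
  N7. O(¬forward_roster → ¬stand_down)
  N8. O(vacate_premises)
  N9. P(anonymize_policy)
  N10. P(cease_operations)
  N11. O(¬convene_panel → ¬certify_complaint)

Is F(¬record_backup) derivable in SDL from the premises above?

Premise 5 is O(cease_operations → record_backup), but O(cease_operations) is not derivable from the premises (the permission P(cease_operations) asserts only ¬O(¬cease_operations), not O(cease_operations)), so it does not yield O(record_backup).
No other premise forces O(record_backup). An ideal world satisfying every premise can still have ¬record_backup true, so F(¬record_backup) is not derivable.

No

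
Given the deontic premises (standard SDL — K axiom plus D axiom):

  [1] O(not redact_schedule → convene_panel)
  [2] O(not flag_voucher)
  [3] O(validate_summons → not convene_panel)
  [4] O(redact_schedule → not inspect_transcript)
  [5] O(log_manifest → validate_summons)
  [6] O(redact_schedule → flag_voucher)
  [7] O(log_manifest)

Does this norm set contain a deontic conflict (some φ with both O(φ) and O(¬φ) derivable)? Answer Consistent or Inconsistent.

Premise 2 states O(not flag_voucher) outright.
The contrapositive of premise 6 (O(redact_schedule → flag_voucher)) is O(not flag_voucher → not redact_schedule), and O(not flag_voucher) is already established, so O(not redact_schedule).
With premise 1, O(not redact_schedule → convene_panel), the K-axiom yields O(convene_panel).
The contrapositive of premise 3 (O(validate_summons → not convene_panel)) is O(convene_panel → not validate_summons), and O(convene_panel) is already established, so O(not validate_summons).
Premise 5 is O(log_manifest → validate_summons); contrapositively O(not validate_summons → not log_manifest). Since O(not validate_summons) holds, K gives O(not log_manifest).
However, premise 7 gives O(log_manifest).
We now have both O(not log_manifest) and O(log_manifest) — log_manifest is simultaneously obligatory and forbidden, violating the D-axiom.

Inconsistent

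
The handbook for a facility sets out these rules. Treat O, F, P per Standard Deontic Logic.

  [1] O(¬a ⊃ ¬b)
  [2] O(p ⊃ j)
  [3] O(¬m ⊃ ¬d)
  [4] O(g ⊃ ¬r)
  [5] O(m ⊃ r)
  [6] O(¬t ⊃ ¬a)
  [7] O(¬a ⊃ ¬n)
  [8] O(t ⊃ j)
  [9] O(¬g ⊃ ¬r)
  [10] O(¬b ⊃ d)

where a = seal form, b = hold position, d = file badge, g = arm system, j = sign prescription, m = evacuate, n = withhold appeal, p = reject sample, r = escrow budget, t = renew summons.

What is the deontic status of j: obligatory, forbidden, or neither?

Obligatory

By case analysis on ¬g: premise 9 gives O(¬g ⊃ ¬r) and premise 4 gives O(g ⊃ ¬r), so O(¬r) either way.
The contrapositive of premise 5 (O(m ⊃ r)) is O(¬r ⊃ ¬m), and O(¬r) is already established, so O(¬m).
Premise 3 is O(¬m ⊃ ¬d); since O(¬m), deontic closure gives O(¬d).
The contrapositive of premise 10 (O(¬b ⊃ d)) is O(¬d ⊃ b), and O(¬d) is already established, so O(b).
Premise 1 is O(¬a ⊃ ¬b); contrapositively O(b ⊃ a). Since O(b) holds, K gives O(a).
The contrapositive of premise 6 (O(¬t ⊃ ¬a)) is O(a ⊃ t), and O(a) is already established, so O(t).
Applying K to premise 8 (O(t ⊃ j)) and O(t) yields O(j).
Premises 2, 7 do not contribute to this derivation.
Hence j is obligatory.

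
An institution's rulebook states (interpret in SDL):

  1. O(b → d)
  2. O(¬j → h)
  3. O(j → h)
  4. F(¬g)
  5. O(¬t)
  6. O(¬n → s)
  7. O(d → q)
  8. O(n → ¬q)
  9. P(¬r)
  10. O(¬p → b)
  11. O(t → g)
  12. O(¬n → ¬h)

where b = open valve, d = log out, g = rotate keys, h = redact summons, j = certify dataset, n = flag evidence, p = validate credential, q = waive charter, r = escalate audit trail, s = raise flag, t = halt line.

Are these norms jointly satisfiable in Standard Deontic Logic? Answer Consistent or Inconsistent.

Consistent

Premise 11 is O(t → g); even if O(g) held, inferring O(t) would be affirming the consequent — invalid.
So O(t) is not derivable, and the apparent clash with O(¬t) does not arise.
A world satisfying every obligation exists (e.g. b=false, d=false, g=true, h=true, j=false, n=true, p=true, q=false, r=false, s=false, t=false); no atom is both obligatory and forbidden, so the set is consistent.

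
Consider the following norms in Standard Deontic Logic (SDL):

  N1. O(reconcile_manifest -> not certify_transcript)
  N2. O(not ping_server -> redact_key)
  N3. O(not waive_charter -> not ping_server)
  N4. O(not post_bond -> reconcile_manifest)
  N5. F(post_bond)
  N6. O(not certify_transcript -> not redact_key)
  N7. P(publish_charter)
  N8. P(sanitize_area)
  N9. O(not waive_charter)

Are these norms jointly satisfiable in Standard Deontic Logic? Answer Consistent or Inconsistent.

Premise 5, F(post_bond), is equivalent to O(not post_bond).
Premise 4 is O(not post_bond -> reconcile_manifest); since O(not post_bond), deontic closure gives O(reconcile_manifest).
From O(reconcile_manifest) and premise 1, O(reconcile_manifest -> not certify_transcript), we obtain O(not certify_transcript).
From O(not certify_transcript) and premise 6, O(not certify_transcript -> not redact_key), we obtain O(not redact_key).
Premise 2, O(not ping_server -> redact_key), contraposes to O(not redact_key -> ping_server); with O(not redact_key) we get O(ping_server).
Premise 3 is O(not waive_charter -> not ping_server); contrapositively O(ping_server -> waive_charter). Since O(ping_server) holds, K gives O(waive_charter).
But premise 9 directly asserts O(not waive_charter).
We now have both O(waive_charter) and O(not waive_charter) — waive_charter is simultaneously obligatory and forbidden, violating the D-axiom.

Inconsistent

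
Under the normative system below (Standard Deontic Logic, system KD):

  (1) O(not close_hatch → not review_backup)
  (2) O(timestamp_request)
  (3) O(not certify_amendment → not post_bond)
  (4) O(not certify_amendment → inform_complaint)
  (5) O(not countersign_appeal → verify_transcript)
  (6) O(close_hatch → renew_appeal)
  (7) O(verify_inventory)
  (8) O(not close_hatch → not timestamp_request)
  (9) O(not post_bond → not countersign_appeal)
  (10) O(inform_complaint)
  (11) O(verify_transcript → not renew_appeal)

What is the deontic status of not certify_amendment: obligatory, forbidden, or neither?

Forbidden

Premise 2 states O(timestamp_request) outright.
Premise 8 is O(not close_hatch → not timestamp_request); contrapositively O(timestamp_request → close_hatch). Since O(timestamp_request) holds, K gives O(close_hatch).
Applying K to premise 6 (O(close_hatch → renew_appeal)) and O(close_hatch) yields O(renew_appeal).
Premise 11, O(verify_transcript → not renew_appeal), contraposes to O(renew_appeal → not verify_transcript); with O(renew_appeal) we get O(not verify_transcript).
Premise 5, O(not countersign_appeal → verify_transcript), contraposes to O(not verify_transcript → countersign_appeal); with O(not verify_transcript) we get O(countersign_appeal).
Premise 9 is O(not post_bond → not countersign_appeal); contrapositively O(countersign_appeal → post_bond). Since O(countersign_appeal) holds, K gives O(post_bond).
Premise 3 is O(not certify_amendment → not post_bond); contrapositively O(post_bond → certify_amendment). Since O(post_bond) holds, K gives O(certify_amendment).
Premises 1, 4, 7, 10 do not contribute to this derivation.
Thus O(certify_amendment), which is F(not certify_amendment): not certify_amendment is forbidden.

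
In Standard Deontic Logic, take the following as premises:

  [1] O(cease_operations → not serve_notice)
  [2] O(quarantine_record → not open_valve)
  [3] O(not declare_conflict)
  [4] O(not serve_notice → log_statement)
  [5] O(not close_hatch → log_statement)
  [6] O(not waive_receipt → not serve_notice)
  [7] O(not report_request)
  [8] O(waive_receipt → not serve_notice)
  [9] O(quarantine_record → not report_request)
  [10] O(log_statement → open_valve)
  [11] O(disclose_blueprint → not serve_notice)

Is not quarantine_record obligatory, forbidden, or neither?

Premises 8 and 6 are O(waive_receipt → not serve_notice) and O(not waive_receipt → not serve_notice); every ideal world satisfies waive_receipt or not waive_receipt, so in either case not serve_notice holds — hence O(not serve_notice).
Premise 4 is O(not serve_notice → log_statement); since O(not serve_notice), deontic closure gives O(log_statement).
Applying K to premise 10 (O(log_statement → open_valve)) and O(log_statement) yields O(open_valve).
Premise 2, O(quarantine_record → not open_valve), contraposes to O(open_valve → not quarantine_record); with O(open_valve) we get O(not quarantine_record).
Premises 1, 3, 5, 7, 9, 11 do not contribute to this derivation.
Hence not quarantine_record is obligatory.

Obligatory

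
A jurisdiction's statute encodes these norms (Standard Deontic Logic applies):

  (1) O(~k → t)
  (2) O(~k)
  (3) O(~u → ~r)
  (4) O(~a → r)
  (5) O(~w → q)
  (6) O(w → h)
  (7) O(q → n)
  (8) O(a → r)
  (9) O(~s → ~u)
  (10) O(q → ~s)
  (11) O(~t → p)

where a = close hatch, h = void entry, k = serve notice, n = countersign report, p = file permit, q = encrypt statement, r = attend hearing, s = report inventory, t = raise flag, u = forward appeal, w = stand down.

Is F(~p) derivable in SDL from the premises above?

No

Premise 11 is O(~t → p), but O(~t) is not derivable from the premises, so it does not yield O(p).
No other premise forces O(p). An ideal world satisfying every premise can still have ~p true, so F(~p) is not derivable.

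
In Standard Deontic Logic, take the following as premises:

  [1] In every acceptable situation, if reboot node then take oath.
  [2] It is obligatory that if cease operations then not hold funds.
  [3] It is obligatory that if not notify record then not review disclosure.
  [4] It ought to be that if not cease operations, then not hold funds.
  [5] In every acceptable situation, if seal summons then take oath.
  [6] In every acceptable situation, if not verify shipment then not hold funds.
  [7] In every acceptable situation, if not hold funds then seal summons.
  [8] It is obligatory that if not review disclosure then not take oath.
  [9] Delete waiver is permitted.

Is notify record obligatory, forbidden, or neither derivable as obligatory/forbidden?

Premises 2 and 4 are O(cease_operations → ¬hold_funds) and O(¬cease_operations → ¬hold_funds); every ideal world satisfies cease_operations or ¬cease_operations, so in either case ¬hold_funds holds — hence O(¬hold_funds).
With premise 7, O(¬hold_funds → seal_summons), the K-axiom yields O(seal_summons).
With premise 5, O(seal_summons → take_oath), the K-axiom yields O(take_oath).
Premise 8 is O(¬review_disclosure → ¬take_oath); contrapositively O(take_oath → review_disclosure). Since O(take_oath) holds, K gives O(review_disclosure).
The contrapositive of premise 3 (O(¬notify_record → ¬review_disclosure)) is O(review_disclosure → notify_record), and O(review_disclosure) is already established, so O(notify_record).
Premises 1, 6, 9 do not contribute to this derivation.
Hence notify_record is obligatory.

Obligatory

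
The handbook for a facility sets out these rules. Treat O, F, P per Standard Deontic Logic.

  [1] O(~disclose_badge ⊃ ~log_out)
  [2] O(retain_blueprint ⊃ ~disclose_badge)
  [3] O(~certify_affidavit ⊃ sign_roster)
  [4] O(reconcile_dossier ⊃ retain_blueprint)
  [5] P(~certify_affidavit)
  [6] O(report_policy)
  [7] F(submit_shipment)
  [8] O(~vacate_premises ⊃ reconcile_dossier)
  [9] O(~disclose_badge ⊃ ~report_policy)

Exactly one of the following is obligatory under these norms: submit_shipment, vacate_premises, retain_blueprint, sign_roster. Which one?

From premise 6 we have O(report_policy).
Premise 9, O(~disclose_badge ⊃ ~report_policy), contraposes to O(report_policy ⊃ disclose_badge); with O(report_policy) we get O(disclose_badge).
The contrapositive of premise 2 (O(retain_blueprint ⊃ ~disclose_badge)) is O(disclose_badge ⊃ ~retain_blueprint), and O(disclose_badge) is already established, so O(~retain_blueprint).
The contrapositive of premise 4 (O(reconcile_dossier ⊃ retain_blueprint)) is O(~retain_blueprint ⊃ ~reconcile_dossier), and O(~retain_blueprint) is already established, so O(~reconcile_dossier).
Premise 8 is O(~vacate_premises ⊃ reconcile_dossier); contrapositively O(~reconcile_dossier ⊃ vacate_premises). Since O(~reconcile_dossier) holds, K gives O(vacate_premises).
So O(vacate_premises) holds — vacate_premises is obligatory. None of the other listed options is made obligatory by any chain of premises.

vacate_premises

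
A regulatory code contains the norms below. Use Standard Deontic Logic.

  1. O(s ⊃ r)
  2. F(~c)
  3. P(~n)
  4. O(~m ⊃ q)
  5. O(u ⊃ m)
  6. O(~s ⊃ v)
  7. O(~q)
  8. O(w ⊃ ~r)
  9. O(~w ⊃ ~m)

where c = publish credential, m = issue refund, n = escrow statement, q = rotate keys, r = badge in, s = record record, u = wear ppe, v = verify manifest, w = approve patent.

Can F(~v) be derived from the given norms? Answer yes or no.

From premise 7 we have O(~q).
Premise 4, O(~m ⊃ q), contraposes to O(~q ⊃ m); with O(~q) we get O(m).
The contrapositive of premise 9 (O(~w ⊃ ~m)) is O(m ⊃ w), and O(m) is already established, so O(w).
From O(w) and premise 8, O(w ⊃ ~r), we obtain O(~r).
Premise 1 is O(s ⊃ r); contrapositively O(~r ⊃ ~s). Since O(~r) holds, K gives O(~s).
Premise 6 is O(~s ⊃ v); since O(~s), deontic closure gives O(v).
Premises 2, 3, 5 do not contribute to this derivation.
So O(v) holds, i.e. F(~v). The claim follows.

Yes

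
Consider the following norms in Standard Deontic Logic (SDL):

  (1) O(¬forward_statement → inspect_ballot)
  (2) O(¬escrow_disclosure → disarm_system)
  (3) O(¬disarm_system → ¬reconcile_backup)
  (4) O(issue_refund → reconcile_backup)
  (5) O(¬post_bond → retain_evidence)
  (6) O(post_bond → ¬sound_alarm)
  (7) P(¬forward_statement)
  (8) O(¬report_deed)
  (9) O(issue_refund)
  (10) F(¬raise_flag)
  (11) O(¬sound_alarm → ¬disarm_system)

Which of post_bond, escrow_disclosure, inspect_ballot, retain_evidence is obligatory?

From premise 9 we have O(issue_refund).
From O(issue_refund) and premise 4, O(issue_refund → reconcile_backup), we obtain O(reconcile_backup).
Premise 3, O(¬disarm_system → ¬reconcile_backup), contraposes to O(reconcile_backup → disarm_system); with O(reconcile_backup) we get O(disarm_system).
Premise 11 is O(¬sound_alarm → ¬disarm_system); contrapositively O(disarm_system → sound_alarm). Since O(disarm_system) holds, K gives O(sound_alarm).
The contrapositive of premise 6 (O(post_bond → ¬sound_alarm)) is O(sound_alarm → ¬post_bond), and O(sound_alarm) is already established, so O(¬post_bond).
With premise 5, O(¬post_bond → retain_evidence), the K-axiom yields O(retain_evidence).
So O(retain_evidence) holds — retain_evidence is obligatory. None of the other listed options is made obligatory by any chain of premises.

retain_evidence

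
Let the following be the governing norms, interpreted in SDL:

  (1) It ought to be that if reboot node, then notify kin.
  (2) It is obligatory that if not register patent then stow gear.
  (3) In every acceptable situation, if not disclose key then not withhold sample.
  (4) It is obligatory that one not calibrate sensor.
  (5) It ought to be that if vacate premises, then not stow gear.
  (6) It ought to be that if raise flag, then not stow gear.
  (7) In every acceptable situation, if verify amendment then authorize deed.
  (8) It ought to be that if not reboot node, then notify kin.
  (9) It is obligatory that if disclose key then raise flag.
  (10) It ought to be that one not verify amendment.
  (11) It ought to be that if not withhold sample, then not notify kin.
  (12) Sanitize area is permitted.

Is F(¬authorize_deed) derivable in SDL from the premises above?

Premise 7 is O(verify_amendment → authorize_deed), but O(verify_amendment) is not derivable from the premises, so it does not yield O(authorize_deed).
No other premise forces O(authorize_deed). An ideal world satisfying every premise can still have ¬authorize_deed true, so F(¬authorize_deed) is not derivable.

No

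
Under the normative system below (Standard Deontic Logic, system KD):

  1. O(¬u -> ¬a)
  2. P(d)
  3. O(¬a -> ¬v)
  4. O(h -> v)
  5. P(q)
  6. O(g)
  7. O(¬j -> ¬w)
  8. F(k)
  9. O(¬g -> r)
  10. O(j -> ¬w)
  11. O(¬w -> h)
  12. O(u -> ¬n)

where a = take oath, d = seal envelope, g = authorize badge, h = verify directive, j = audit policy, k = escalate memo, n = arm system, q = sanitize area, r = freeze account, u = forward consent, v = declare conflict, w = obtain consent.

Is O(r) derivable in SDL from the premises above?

Premise 9 is O(¬g -> r), but O(¬g) is not derivable from the premises, so it does not yield O(r).
No other premise forces O(r). An ideal world satisfying every premise can still have r false, so O(r) is not derivable.

No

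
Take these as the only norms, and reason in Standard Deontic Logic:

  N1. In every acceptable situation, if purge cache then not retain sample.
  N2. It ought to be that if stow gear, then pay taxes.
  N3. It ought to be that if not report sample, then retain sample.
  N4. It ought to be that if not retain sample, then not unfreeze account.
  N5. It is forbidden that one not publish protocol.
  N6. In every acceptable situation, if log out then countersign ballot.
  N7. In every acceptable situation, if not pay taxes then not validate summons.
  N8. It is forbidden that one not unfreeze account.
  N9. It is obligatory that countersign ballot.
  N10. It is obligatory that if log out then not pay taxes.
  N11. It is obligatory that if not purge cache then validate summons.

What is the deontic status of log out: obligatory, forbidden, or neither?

Forbidden

Premise 8, F(¬unfreeze_account), is equivalent to O(unfreeze_account).
The contrapositive of premise 4 (O(¬retain_sample → ¬unfreeze_account)) is O(unfreeze_account → retain_sample), and O(unfreeze_account) is already established, so O(retain_sample).
Premise 1, O(purge_cache → ¬retain_sample), contraposes to O(retain_sample → ¬purge_cache); with O(retain_sample) we get O(¬purge_cache).
From O(¬purge_cache) and premise 11, O(¬purge_cache → validate_summons), we obtain O(validate_summons).
The contrapositive of premise 7 (O(¬pay_taxes → ¬validate_summons)) is O(validate_summons → pay_taxes), and O(validate_summons) is already established, so O(pay_taxes).
The contrapositive of premise 10 (O(log_out → ¬pay_taxes)) is O(pay_taxes → ¬log_out), and O(pay_taxes) is already established, so O(¬log_out).
Premises 2, 3, 5, 6, 9 do not contribute to this derivation.
Thus O(¬log_out), which is F(log_out): log_out is forbidden.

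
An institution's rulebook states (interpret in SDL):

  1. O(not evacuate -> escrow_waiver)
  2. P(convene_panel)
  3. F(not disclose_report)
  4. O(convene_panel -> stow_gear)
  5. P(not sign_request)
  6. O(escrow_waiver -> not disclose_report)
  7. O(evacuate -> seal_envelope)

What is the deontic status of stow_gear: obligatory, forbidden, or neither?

Premise 4 is O(convene_panel -> stow_gear), but O(convene_panel) is not derivable from the premises (the permission P(convene_panel) asserts only not O(not convene_panel), not O(convene_panel)), so it does not yield O(stow_gear).
No premise or chain of K-axiom applications forces O(stow_gear), and none forces O(not stow_gear). So stow_gear is neither obligatory nor forbidden under these norms.

Neither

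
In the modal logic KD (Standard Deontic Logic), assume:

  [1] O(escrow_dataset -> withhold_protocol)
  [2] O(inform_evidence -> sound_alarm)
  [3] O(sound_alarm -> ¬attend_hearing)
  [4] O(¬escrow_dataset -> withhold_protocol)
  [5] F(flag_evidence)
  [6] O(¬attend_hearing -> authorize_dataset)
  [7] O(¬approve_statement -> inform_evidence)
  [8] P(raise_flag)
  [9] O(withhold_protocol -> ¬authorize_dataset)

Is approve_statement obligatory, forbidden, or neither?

Premises 4 and 1 cover both cases: O(¬escrow_dataset -> withhold_protocol) and O(escrow_dataset -> withhold_protocol). Since ¬escrow_dataset ∨ escrow_dataset is a tautology, O(withhold_protocol) follows.
From O(withhold_protocol) and premise 9, O(withhold_protocol -> ¬authorize_dataset), we obtain O(¬authorize_dataset).
Premise 6, O(¬attend_hearing -> authorize_dataset), contraposes to O(¬authorize_dataset -> attend_hearing); with O(¬authorize_dataset) we get O(attend_hearing).
The contrapositive of premise 3 (O(sound_alarm -> ¬attend_hearing)) is O(attend_hearing -> ¬sound_alarm), and O(attend_hearing) is already established, so O(¬sound_alarm).
The contrapositive of premise 2 (O(inform_evidence -> sound_alarm)) is O(¬sound_alarm -> ¬inform_evidence), and O(¬sound_alarm) is already established, so O(¬inform_evidence).
The contrapositive of premise 7 (O(¬approve_statement -> inform_evidence)) is O(¬inform_evidence -> approve_statement), and O(¬inform_evidence) is already established, so O(approve_statement).
Premises 5, 8 do not contribute to this derivation.
Hence approve_statement is obligatory.

Obligatory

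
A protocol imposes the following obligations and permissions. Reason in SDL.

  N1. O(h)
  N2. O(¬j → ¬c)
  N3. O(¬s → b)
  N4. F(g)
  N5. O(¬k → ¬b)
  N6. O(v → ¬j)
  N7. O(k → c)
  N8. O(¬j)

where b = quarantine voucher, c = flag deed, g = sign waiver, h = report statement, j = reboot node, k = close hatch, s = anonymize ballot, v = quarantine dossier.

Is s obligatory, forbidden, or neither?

Obligatory

Premise 8 gives O(¬j).
With premise 2, O(¬j → ¬c), the K-axiom yields O(¬c).
The contrapositive of premise 7 (O(k → c)) is O(¬c → ¬k), and O(¬c) is already established, so O(¬k).
Premise 5 is O(¬k → ¬b); since O(¬k), deontic closure gives O(¬b).
Premise 3, O(¬s → b), contraposes to O(¬b → s); with O(¬b) we get O(s).
Premises 1, 4, 6 do not contribute to this derivation.
Hence s is obligatory.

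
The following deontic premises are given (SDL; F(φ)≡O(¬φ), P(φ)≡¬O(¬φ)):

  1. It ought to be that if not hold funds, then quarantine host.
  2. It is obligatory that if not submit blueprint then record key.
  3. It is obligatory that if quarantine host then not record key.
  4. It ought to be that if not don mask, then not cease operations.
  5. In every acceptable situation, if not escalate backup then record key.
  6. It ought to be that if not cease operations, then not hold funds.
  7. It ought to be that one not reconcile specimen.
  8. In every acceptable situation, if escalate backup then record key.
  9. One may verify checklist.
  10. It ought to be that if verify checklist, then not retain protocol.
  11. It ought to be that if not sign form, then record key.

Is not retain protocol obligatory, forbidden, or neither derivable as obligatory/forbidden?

Neither

Premise 10 is O(verify_checklist → ¬retain_protocol), but O(verify_checklist) is not derivable from the premises (the permission P(verify_checklist) asserts only ¬O(¬verify_checklist), not O(verify_checklist)), so it does not yield O(¬retain_protocol).
No premise or chain of K-axiom applications forces O(¬retain_protocol), and none forces O(retain_protocol). So ¬retain_protocol is neither obligatory nor forbidden under these norms.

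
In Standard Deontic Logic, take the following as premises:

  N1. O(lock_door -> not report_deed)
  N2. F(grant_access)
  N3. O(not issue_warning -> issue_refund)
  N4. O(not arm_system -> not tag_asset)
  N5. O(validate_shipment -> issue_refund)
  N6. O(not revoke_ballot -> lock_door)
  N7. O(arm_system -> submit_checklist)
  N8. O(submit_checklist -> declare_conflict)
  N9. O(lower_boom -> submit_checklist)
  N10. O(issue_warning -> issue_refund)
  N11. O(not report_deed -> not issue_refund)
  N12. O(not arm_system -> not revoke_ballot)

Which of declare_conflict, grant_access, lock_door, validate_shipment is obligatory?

declare_conflict

Premises 3 and 10 cover both cases: O(not issue_warning -> issue_refund) and O(issue_warning -> issue_refund). Since not issue_warning ∨ issue_warning is a tautology, O(issue_refund) follows.
Premise 11, O(not report_deed -> not issue_refund), contraposes to O(issue_refund -> report_deed); with O(issue_refund) we get O(report_deed).
The contrapositive of premise 1 (O(lock_door -> not report_deed)) is O(report_deed -> not lock_door), and O(report_deed) is already established, so O(not lock_door).
Premise 6, O(not revoke_ballot -> lock_door), contraposes to O(not lock_door -> revoke_ballot); with O(not lock_door) we get O(revoke_ballot).
Premise 12, O(not arm_system -> not revoke_ballot), contraposes to O(revoke_ballot -> arm_system); with O(revoke_ballot) we get O(arm_system).
Premise 7 is O(arm_system -> submit_checklist); since O(arm_system), deontic closure gives O(submit_checklist).
With premise 8, O(submit_checklist -> declare_conflict), the K-axiom yields O(declare_conflict).
So O(declare_conflict) holds — declare_conflict is obligatory. None of the other listed options is made obligatory by any chain of premises.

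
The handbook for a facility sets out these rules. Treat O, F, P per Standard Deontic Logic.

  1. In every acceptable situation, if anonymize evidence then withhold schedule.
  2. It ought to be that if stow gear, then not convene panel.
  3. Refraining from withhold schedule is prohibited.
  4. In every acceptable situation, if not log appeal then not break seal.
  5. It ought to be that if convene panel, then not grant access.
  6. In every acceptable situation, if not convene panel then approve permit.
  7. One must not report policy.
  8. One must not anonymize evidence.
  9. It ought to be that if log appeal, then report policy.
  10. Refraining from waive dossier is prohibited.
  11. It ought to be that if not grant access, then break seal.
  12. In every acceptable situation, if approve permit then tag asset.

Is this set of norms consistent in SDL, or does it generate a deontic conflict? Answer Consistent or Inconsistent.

Premise 1 is O(anonymize_evidence → withhold_schedule); even if O(withhold_schedule) held, inferring O(anonymize_evidence) would be affirming the consequent — invalid.
So O(anonymize_evidence) is not derivable, and the apparent clash with O(¬anonymize_evidence) does not arise.
A world satisfying every obligation exists (e.g. anonymize_evidence=false, approve_permit=true, break_seal=false, convene_panel=false, grant_access=true, log_appeal=false, report_policy=false, stow_gear=false, tag_asset=true, waive_dossier=true, withhold_schedule=true); no atom is both obligatory and forbidden, so the set is consistent.

Consistent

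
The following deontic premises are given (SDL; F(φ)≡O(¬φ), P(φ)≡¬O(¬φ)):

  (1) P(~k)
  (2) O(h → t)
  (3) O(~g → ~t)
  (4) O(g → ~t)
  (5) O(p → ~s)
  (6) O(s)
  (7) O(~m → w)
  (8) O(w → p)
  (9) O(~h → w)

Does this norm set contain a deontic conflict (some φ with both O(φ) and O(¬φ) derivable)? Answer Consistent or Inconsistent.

Premises 4 and 3 are O(g → ~t) and O(~g → ~t); every ideal world satisfies g or ~g, so in either case ~t holds — hence O(~t).
The contrapositive of premise 2 (O(h → t)) is O(~t → ~h), and O(~t) is already established, so O(~h).
From O(~h) and premise 9, O(~h → w), we obtain O(w).
From O(w) and premise 8, O(w → p), we obtain O(p).
Premise 5 is O(p → ~s); since O(p), deontic closure gives O(~s).
But premise 6 directly asserts O(s).
We now have both O(~s) and O(s) — s is simultaneously obligatory and forbidden, violating the D-axiom.

Inconsistent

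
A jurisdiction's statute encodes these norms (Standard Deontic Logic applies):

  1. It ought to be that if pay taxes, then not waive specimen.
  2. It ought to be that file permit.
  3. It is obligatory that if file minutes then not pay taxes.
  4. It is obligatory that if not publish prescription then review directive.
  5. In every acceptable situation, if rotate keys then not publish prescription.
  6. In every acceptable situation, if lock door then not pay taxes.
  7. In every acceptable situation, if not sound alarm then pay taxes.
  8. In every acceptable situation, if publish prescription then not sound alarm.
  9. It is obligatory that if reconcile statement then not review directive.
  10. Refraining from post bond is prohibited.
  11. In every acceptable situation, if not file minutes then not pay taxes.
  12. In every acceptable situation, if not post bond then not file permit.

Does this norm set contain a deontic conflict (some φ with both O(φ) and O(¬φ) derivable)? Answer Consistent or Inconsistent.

Consistent

Premise 12 is O(¬post_bond → ¬file_permit), but O(¬post_bond) is not derivable from the premises, so it does not yield O(¬file_permit).
So O(¬file_permit) is not derivable, and the apparent clash with O(file_permit) does not arise.
A world satisfying every obligation exists (e.g. file_minutes=false, file_permit=true, lock_door=false, pay_taxes=false, post_bond=true, publish_prescription=false, reconcile_statement=false, review_directive=true, rotate_keys=false, sound_alarm=true, waive_specimen=false); no atom is both obligatory and forbidden, so the set is consistent.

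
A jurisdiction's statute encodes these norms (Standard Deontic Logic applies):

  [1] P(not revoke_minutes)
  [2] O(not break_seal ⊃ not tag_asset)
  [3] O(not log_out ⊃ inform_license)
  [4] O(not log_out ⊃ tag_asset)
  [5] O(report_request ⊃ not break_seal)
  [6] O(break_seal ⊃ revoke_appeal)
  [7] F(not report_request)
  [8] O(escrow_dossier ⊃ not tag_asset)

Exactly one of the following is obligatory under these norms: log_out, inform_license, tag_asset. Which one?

log_out

Premise 7 is F(not report_request), i.e. O(report_request).
Applying K to premise 5 (O(report_request ⊃ not break_seal)) and O(report_request) yields O(not break_seal).
From O(not break_seal) and premise 2, O(not break_seal ⊃ not tag_asset), we obtain O(not tag_asset).
The contrapositive of premise 4 (O(not log_out ⊃ tag_asset)) is O(not tag_asset ⊃ log_out), and O(not tag_asset) is already established, so O(log_out).
So O(log_out) holds — log_out is obligatory. None of the other listed options is made obligatory by any chain of premises.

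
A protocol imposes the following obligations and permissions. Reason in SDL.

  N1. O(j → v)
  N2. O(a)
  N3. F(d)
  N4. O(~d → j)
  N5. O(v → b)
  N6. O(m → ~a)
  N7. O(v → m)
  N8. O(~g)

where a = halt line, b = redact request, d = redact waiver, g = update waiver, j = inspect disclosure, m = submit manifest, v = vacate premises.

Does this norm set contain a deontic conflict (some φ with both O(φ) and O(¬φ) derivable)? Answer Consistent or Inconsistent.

From premise 2 we have O(a).
Premise 6, O(m → ~a), contraposes to O(a → ~m); with O(a) we get O(~m).
The contrapositive of premise 7 (O(v → m)) is O(~m → ~v), and O(~m) is already established, so O(~v).
Premise 1, O(j → v), contraposes to O(~v → ~j); with O(~v) we get O(~j).
The contrapositive of premise 4 (O(~d → j)) is O(~j → d), and O(~j) is already established, so O(d).
But premise 3, F(d), means O(~d).
We now have both O(d) and O(~d) — d is simultaneously obligatory and forbidden, violating the D-axiom.

Inconsistent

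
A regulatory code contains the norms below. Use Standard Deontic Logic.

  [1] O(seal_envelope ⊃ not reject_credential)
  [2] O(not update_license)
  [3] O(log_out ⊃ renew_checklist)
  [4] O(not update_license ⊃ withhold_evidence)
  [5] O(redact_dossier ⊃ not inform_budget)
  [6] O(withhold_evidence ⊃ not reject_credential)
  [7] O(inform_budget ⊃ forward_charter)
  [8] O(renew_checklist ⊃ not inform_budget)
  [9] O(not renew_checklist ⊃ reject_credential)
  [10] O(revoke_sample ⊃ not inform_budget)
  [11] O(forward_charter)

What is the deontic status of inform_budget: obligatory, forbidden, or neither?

Forbidden

Premise 2 gives O(not update_license).
Applying K to premise 4 (O(not update_license ⊃ withhold_evidence)) and O(not update_license) yields O(withhold_evidence).
Premise 6 is O(withhold_evidence ⊃ not reject_credential); since O(withhold_evidence), deontic closure gives O(not reject_credential).
The contrapositive of premise 9 (O(not renew_checklist ⊃ reject_credential)) is O(not reject_credential ⊃ renew_checklist), and O(not reject_credential) is already established, so O(renew_checklist).
Premise 8 is O(renew_checklist ⊃ not inform_budget); since O(renew_checklist), deontic closure gives O(not inform_budget).
Premises 1, 3, 5, 7, 10, 11 do not contribute to this derivation.
Thus O(not inform_budget), which is F(inform_budget): inform_budget is forbidden.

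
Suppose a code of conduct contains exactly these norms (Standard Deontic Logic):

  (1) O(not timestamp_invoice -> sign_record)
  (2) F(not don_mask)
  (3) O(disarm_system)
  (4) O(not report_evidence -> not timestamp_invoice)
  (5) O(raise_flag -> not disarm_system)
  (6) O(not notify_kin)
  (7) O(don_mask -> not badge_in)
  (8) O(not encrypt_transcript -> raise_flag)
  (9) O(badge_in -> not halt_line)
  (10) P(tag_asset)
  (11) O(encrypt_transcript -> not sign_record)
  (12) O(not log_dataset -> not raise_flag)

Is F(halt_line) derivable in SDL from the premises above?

No

Premise 9 is O(badge_in -> not halt_line), but O(badge_in) is not derivable from the premises, so it does not yield O(not halt_line).
No other premise forces O(not halt_line). An ideal world satisfying every premise can still have halt_line true, so F(halt_line) is not derivable.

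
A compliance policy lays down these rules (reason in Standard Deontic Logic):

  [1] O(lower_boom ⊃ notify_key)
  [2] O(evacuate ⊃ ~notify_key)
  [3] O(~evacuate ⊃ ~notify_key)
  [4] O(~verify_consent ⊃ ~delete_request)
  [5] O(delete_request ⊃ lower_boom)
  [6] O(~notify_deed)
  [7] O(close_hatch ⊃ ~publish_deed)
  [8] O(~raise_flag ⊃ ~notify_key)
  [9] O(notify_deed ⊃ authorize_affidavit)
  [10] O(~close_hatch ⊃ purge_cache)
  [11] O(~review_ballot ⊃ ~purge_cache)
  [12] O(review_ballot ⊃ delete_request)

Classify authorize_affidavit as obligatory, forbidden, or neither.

Premise 9 is O(notify_deed ⊃ authorize_affidavit), but O(notify_deed) is not derivable from the premises, so it does not yield O(authorize_affidavit).
No premise or chain of K-axiom applications forces O(authorize_affidavit), and none forces O(~authorize_affidavit). So authorize_affidavit is neither obligatory nor forbidden under these norms.

Neither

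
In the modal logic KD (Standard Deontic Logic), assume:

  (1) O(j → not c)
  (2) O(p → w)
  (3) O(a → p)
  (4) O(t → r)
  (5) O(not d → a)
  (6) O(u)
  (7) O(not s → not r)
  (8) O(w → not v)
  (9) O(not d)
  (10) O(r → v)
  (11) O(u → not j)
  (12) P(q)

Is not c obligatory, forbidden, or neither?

Neither

Premise 1 is O(j → not c), but O(j) is not derivable from the premises, so it does not yield O(not c).
No premise or chain of K-axiom applications forces O(not c), and none forces O(c). So not c is neither obligatory nor forbidden under these norms.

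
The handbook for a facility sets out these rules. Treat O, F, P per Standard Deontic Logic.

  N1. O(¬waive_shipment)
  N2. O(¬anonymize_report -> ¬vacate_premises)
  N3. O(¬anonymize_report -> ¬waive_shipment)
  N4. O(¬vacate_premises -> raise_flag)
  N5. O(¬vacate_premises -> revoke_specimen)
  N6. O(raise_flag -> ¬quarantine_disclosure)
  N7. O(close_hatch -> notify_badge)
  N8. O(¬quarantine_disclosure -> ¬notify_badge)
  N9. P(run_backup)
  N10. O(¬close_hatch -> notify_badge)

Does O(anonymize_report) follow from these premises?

Yes

Premises 7 and 10 are O(close_hatch -> notify_badge) and O(¬close_hatch -> notify_badge); every ideal world satisfies close_hatch or ¬close_hatch, so in either case notify_badge holds — hence O(notify_badge).
The contrapositive of premise 8 (O(¬quarantine_disclosure -> ¬notify_badge)) is O(notify_badge -> quarantine_disclosure), and O(notify_badge) is already established, so O(quarantine_disclosure).
Premise 6 is O(raise_flag -> ¬quarantine_disclosure); contrapositively O(quarantine_disclosure -> ¬raise_flag). Since O(quarantine_disclosure) holds, K gives O(¬raise_flag).
Premise 4, O(¬vacate_premises -> raise_flag), contraposes to O(¬raise_flag -> vacate_premises); with O(¬raise_flag) we get O(vacate_premises).
The contrapositive of premise 2 (O(¬anonymize_report -> ¬vacate_premises)) is O(vacate_premises -> anonymize_report), and O(vacate_premises) is already established, so O(anonymize_report).
Premises 1, 3, 5, 9 do not contribute to this derivation.
So O(anonymize_report) follows.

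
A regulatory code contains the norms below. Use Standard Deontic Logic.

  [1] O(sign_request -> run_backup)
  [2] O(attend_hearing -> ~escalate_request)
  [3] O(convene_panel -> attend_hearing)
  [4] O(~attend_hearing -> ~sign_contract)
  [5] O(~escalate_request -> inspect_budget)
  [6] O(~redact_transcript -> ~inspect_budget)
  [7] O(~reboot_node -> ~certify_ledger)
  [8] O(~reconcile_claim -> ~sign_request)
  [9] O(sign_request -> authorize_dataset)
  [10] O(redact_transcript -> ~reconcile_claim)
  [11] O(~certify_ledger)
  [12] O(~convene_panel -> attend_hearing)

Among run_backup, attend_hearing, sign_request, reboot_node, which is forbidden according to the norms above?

sign_request

Premises 12 and 3 cover both cases: O(~convene_panel -> attend_hearing) and O(convene_panel -> attend_hearing). Since ~convene_panel ∨ convene_panel is a tautology, O(attend_hearing) follows.
With premise 2, O(attend_hearing -> ~escalate_request), the K-axiom yields O(~escalate_request).
Applying K to premise 5 (O(~escalate_request -> inspect_budget)) and O(~escalate_request) yields O(inspect_budget).
Premise 6, O(~redact_transcript -> ~inspect_budget), contraposes to O(inspect_budget -> redact_transcript); with O(inspect_budget) we get O(redact_transcript).
Premise 10 is O(redact_transcript -> ~reconcile_claim); since O(redact_transcript), deontic closure gives O(~reconcile_claim).
From O(~reconcile_claim) and premise 8, O(~reconcile_claim -> ~sign_request), we obtain O(~sign_request).
So O(~sign_request) holds, i.e. sign_request is forbidden. None of the other listed options is forbidden under the premises.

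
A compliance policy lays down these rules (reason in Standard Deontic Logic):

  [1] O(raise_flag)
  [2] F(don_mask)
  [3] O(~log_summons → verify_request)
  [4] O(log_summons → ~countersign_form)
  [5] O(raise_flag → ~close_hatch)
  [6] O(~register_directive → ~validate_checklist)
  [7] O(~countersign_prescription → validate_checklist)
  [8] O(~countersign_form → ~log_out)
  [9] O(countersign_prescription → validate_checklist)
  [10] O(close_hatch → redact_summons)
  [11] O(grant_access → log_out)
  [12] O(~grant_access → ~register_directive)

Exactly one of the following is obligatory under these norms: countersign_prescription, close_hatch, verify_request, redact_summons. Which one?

verify_request

By case analysis on countersign_prescription: premise 9 gives O(countersign_prescription → validate_checklist) and premise 7 gives O(~countersign_prescription → validate_checklist), so O(validate_checklist) either way.
Premise 6 is O(~register_directive → ~validate_checklist); contrapositively O(validate_checklist → register_directive). Since O(validate_checklist) holds, K gives O(register_directive).
Premise 12 is O(~grant_access → ~register_directive); contrapositively O(register_directive → grant_access). Since O(register_directive) holds, K gives O(grant_access).
Applying K to premise 11 (O(grant_access → log_out)) and O(grant_access) yields O(log_out).
The contrapositive of premise 8 (O(~countersign_form → ~log_out)) is O(log_out → countersign_form), and O(log_out) is already established, so O(countersign_form).
Premise 4, O(log_summons → ~countersign_form), contraposes to O(countersign_form → ~log_summons); with O(countersign_form) we get O(~log_summons).
From O(~log_summons) and premise 3, O(~log_summons → verify_request), we obtain O(verify_request).
So O(verify_request) holds — verify_request is obligatory. None of the other listed options is made obligatory by any chain of premises.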